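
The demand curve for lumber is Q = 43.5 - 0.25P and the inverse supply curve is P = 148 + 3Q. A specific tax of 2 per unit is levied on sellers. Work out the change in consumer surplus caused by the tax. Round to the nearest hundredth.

Rewriting demand in inverse form: P = 174 - 4Q.
Pre-tax equilibrium: 174 - 4Q = 148 + 3Q gives Q* = 3.7143, P* = 159.1429.
With the tax, sellers need 2 more per unit: 174 - 4Q = 148 + 3Q + 2, so Q_t = 3.4286. Buyers pay P_b = 160.2857; sellers receive P_s = P_b - 2 = 158.2857.
CS falls from (1/2)(3.7143)(14.8571) = 27.5918 to (1/2)(3.4286)(13.7143) = 23.5102, a change of -4.0816.

-4.08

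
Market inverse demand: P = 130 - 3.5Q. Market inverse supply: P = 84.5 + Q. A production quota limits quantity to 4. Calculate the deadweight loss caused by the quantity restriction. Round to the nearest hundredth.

Unrestricted equilibrium: Q* = (130 - 84.5)/(3.5 + 1) = 10.1111.
At Q = 4 the demand price is 130 - 3.5(4) = 116 and the supply price is 84.5 + (4) = 88.5.
Deadweight loss is the triangle between the curves from 4 to 10.1111: (1/2)(116 - 88.5)(10.1111 - 4) = 84.0278.

84.03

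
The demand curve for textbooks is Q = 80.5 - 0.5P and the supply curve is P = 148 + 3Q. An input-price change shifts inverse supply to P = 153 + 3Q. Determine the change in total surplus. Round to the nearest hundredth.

-10.50

Rewriting demand in inverse form: P = 161 - 2Q.
Initial equilibrium: Q_0 = 2.6, P_0 = 155.8; CS_0 = (1/2)(2.6)(5.2) = 6.76, PS_0 = (1/2)(2.6)(7.8) = 10.14.
New equilibrium: 161 - 2Q = 153 + 3Q gives Q_1 = 1.6, P_1 = 157.8; CS_1 = 2.56, PS_1 = 3.84.
Change in total surplus = (2.56 + 3.84) - (6.76 + 10.14) = -10.5.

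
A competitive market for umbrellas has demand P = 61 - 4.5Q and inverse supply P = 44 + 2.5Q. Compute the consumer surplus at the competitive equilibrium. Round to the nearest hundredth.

Set 61 - 4.5Q = 44 + 2.5Q, which gives 17 = 7Q, so Q* = 2.4286 and P* = 61 - 4.5(2.4286) = 50.0714.
The demand choke price is 61, so CS = (1/2)(Q*)(61 - P*) = (1/2)(2.4286)(10.9286) = 13.2704.

13.27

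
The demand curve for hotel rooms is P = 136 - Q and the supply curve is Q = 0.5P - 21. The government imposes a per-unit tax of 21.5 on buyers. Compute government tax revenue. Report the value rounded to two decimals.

Rewriting supply in inverse form: P = 42 + 2Q.
Without the tax, 136 - Q = 42 + 2Q so Q* = 31.3333 and P* = 104.6667.
A tax on buyers shifts demand down by 21.5: (136 - 21.5) - Q = 42 + 2Q, so Q_t = 24.1667. Buyers pay P_b = 111.8333; sellers receive P_s = P_b - 21.5 = 90.3333.
Tax revenue = t x Q_t = 21.5 x 24.1667 = 519.5833.

519.58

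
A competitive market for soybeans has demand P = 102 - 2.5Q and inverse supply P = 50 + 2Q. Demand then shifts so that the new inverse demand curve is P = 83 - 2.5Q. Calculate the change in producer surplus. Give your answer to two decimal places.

Initial equilibrium: Q_0 = 11.5556, P_0 = 73.1111; CS_0 = (1/2)(11.5556)(28.8889) = 166.9136, PS_0 = (1/2)(11.5556)(23.1111) = 133.5309.
New equilibrium: 83 - 2.5Q = 50 + 2Q gives Q_1 = 7.3333, P_1 = 64.6667; CS_1 = 67.2222, PS_1 = 53.7778.
Change in producer surplus = 53.7778 - 133.5309 = -79.7531.

-79.75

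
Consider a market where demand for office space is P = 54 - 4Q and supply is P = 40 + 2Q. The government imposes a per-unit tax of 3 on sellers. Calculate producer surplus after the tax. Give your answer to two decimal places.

Pre-tax equilibrium: 54 - 4Q = 40 + 2Q gives Q* = 2.3333, P* = 44.6667.
A tax on sellers shifts supply up by 3: 54 - 4Q = 40 + 2Q + 3, so Q_t = 1.8333. Buyers pay P_b = 46.6667; sellers receive P_s = P_b - 3 = 43.6667.
Producer surplus is the triangle above supply below P_s: (1/2)(1.8333)(43.6667 - 40) = 3.3611.

3.36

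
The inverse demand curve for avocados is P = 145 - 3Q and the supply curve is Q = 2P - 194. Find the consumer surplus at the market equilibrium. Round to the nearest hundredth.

282.12

Rewriting supply in inverse form: P = 97 + 0.5Q.
Set 145 - 3Q = 97 + 0.5Q, which gives 48 = 3.5Q, so Q* = 13.7143 and P* = 145 - 3(13.7143) = 103.8571.
CS is the area between the demand curve and P* from 0 to Q*: (1/2)(13.7143)(41.1429) = 282.1224.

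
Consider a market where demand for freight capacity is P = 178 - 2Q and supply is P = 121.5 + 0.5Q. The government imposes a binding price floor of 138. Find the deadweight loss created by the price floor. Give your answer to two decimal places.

Free-market equilibrium: 178 - 2Q = 121.5 + 0.5Q gives Q* = 22.6, P* = 132.8.
At the floor price 138, quantity demanded is (178 - 138)/2 = 20; demand is the short side, so Q = 20 trades at P = 138.
At Q = 20 the demand price is 138 and the supply price is 131.5. Deadweight loss is the triangle between the curves from 20 to 22.6: (1/2)(138 - 131.5)(22.6 - 20) = 8.45.

8.45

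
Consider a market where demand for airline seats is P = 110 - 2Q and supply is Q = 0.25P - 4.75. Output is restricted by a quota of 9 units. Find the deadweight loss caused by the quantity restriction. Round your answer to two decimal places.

Rewriting supply in inverse form: P = 19 + 4Q.
Without the quota, 110 - 2Q = 19 + 4Q gives Q* = 15.1667.
At Q = 9 the demand price is 110 - 2(9) = 92 and the supply price is 19 + 4(9) = 55.
Deadweight loss is the triangle between the curves from 9 to 15.1667: (1/2)(92 - 55)(15.1667 - 9) = 114.0833.

114.08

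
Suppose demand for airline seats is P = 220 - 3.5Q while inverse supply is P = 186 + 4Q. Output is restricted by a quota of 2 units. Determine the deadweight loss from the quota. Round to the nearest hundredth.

24.07

Without the quota, 220 - 3.5Q = 186 + 4Q gives Q* = 4.5333.
At Q = 2 the demand price is 220 - 3.5(2) = 213 and the supply price is 186 + 4(2) = 194.
Deadweight loss is the triangle between the curves from 2 to 4.5333: (1/2)(213 - 194)(4.5333 - 2) = 24.0667.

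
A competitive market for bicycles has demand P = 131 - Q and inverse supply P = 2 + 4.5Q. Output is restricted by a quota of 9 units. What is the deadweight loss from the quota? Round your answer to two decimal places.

574.57

Without the quota, 131 - Q = 2 + 4.5Q gives Q* = 23.4545.
At Q = 9 the demand price is 131 - (9) = 122 and the supply price is 2 + 4.5(9) = 42.5.
DWL = (1/2)(gap between curves at 9) x (Q* - 9) = (1/2)(79.5)(14.4545) = 574.5682.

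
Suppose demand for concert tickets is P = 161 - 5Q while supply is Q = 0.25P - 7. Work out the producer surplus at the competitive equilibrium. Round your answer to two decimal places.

Rewriting supply in inverse form: P = 28 + 4Q.
Equilibrium: 161 - 5Q = 28 + 4Q, so Q* = 14.7778 and P* = 87.1111.
The supply curve's price intercept is 28, so PS = (1/2)(Q*)(P* - 28) = (1/2)(14.7778)(59.1111) = 436.7654.

436.77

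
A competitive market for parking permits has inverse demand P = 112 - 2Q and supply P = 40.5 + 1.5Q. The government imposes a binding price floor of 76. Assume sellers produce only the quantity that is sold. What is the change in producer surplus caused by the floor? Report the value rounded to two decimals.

Without the control, 112 - 2Q = 40.5 + 1.5Q so Q* = 20.4286 and P* = 71.1429.
At the floor price 76, quantity demanded is (112 - 76)/2 = 18; demand is the short side, so Q = 18 trades at P = 76.
PS goes from (1/2)(20.4286)(30.6429) = 312.9949 to 396 (computed as (76 - 40.5)(18) - (1/2)(1.5)(18)^2), a change of 83.0051.

83.01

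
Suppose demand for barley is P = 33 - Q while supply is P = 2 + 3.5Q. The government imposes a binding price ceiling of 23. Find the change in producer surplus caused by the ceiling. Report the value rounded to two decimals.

-20.05

Without the control, 33 - Q = 2 + 3.5Q so Q* = 6.8889 and P* = 26.1111.
At the ceiling price 23, quantity supplied is (23 - 2)/3.5 = 6; supply is the short side, so Q = 6 trades at P = 23.
PS goes from (1/2)(6.8889)(24.1111) = 83.0494 to 63 (computed as (23 - 2)(6) - (1/2)(3.5)(6)^2), a change of -20.0494.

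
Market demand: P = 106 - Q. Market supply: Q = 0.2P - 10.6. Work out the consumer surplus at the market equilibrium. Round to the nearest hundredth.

Rewriting supply in inverse form: P = 53 + 5Q.
Setting demand equal to supply, 53 = 6Q, so Q* = 8.8333 and P* = 97.1667.
Consumer surplus is the triangle under demand above P*: (1/2)(8.8333)(106 - 97.1667) = (1/2)(8.8333)(8.8333) = 39.0139.

39.01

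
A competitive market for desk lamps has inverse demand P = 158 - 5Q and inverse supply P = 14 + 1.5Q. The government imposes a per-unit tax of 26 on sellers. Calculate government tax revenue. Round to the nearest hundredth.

Pre-tax equilibrium: 158 - 5Q = 14 + 1.5Q gives Q* = 22.1538, P* = 47.2308.
With the tax, sellers need 26 more per unit: 158 - 5Q = 14 + 1.5Q + 26, so Q_t = 18.1538. Buyers pay P_b = 67.2308; sellers receive P_s = P_b - 26 = 41.2308.
Tax revenue = t x Q_t = 26 x 18.1538 = 472.

472.00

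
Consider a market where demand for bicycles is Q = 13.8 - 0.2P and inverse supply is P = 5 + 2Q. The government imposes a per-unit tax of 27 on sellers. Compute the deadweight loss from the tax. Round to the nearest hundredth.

52.07

Rewriting demand in inverse form: P = 69 - 5Q.
Pre-tax equilibrium: 69 - 5Q = 5 + 2Q gives Q* = 9.1429, P* = 23.2857.
With the tax, sellers need 27 more per unit: 69 - 5Q = 5 + 2Q + 27, so Q_t = 5.2857. Buyers pay P_b = 42.5714; sellers receive P_s = P_b - 27 = 15.5714.
The welfare triangle lost has base Q* - Q_t = 3.8571 and height t = 27, so DWL = (1/2)(3.8571)(27) = 52.0714.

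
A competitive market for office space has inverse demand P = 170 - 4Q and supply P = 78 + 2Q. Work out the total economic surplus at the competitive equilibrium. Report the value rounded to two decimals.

705.33

Setting demand equal to supply, 92 = 6Q, so Q* = 15.3333 and P* = 108.6667.
CS = (1/2)(15.3333)(61.3333) = 470.2222 and PS = (1/2)(15.3333)(30.6667) = 235.1111, so total surplus = 705.3333.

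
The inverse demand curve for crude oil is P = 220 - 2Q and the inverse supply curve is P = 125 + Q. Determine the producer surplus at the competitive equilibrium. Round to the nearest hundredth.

501.39

Equilibrium: 220 - 2Q = 125 + Q, so Q* = 31.6667 and P* = 156.6667.
The supply curve's price intercept is 125, so PS = (1/2)(Q*)(P* - 125) = (1/2)(31.6667)(31.6667) = 501.3889.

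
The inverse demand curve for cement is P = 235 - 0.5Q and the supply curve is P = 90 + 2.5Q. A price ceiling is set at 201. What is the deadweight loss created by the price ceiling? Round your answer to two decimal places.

Without the control, 235 - 0.5Q = 90 + 2.5Q so Q* = 48.3333 and P* = 210.8333.
At the ceiling price 201, quantity supplied is (201 - 90)/2.5 = 44.4; supply is the short side, so Q = 44.4 trades at P = 201.
The lost-trades triangle has base Q* - 44.4 = 3.9333 and height equal to the gap between the curves at Q = 44.4, which is 212.8 - 201 = 11.8. DWL = (1/2)(3.9333)(11.8) = 23.2067.

23.21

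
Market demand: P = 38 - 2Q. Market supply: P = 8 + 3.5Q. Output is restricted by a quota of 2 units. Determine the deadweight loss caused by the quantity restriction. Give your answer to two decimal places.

Without the quota, 38 - 2Q = 8 + 3.5Q gives Q* = 5.4545.
At Q = 2 the demand price is 38 - 2(2) = 34 and the supply price is 8 + 3.5(2) = 15.
DWL = (1/2)(gap between curves at 2) x (Q* - 2) = (1/2)(19)(3.4545) = 32.8182.

32.82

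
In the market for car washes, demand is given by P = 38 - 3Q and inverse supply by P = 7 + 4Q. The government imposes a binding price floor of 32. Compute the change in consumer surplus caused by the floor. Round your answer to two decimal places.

Without the control, 38 - 3Q = 7 + 4Q so Q* = 4.4286 and P* = 24.7143.
At the floor price 32, quantity demanded is (38 - 32)/3 = 2; demand is the short side, so Q = 2 trades at P = 32.
CS goes from (1/2)(4.4286)(13.2857) = 29.4184 to 6 (computed as (38 - 32)(2) - (1/2)(3)(2)^2), a change of -23.4184.

-23.42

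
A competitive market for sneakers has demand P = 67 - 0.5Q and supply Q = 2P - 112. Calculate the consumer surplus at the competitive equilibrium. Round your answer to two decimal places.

30.25

Rewriting supply in inverse form: P = 56 + 0.5Q.
Equilibrium: 67 - 0.5Q = 56 + 0.5Q, so Q* = 11 and P* = 61.5.
The demand choke price is 67, so CS = (1/2)(Q*)(67 - P*) = (1/2)(11)(5.5) = 30.25.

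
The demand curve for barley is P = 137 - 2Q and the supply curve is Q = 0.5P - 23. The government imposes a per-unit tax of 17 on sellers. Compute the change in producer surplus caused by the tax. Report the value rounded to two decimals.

Rewriting supply in inverse form: P = 46 + 2Q.
Without the tax, 137 - 2Q = 46 + 2Q so Q* = 22.75 and P* = 91.5.
With the tax, sellers need 17 more per unit: 137 - 2Q = 46 + 2Q + 17, so Q_t = 18.5. Buyers pay P_b = 100; sellers receive P_s = P_b - 17 = 83.
PS falls from (1/2)(22.75)(45.5) = 517.5625 to (1/2)(18.5)(37) = 342.25, a change of -175.3125.

-175.31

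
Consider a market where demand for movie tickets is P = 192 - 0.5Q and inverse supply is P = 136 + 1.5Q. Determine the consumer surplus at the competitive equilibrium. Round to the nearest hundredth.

196.00

Set 192 - 0.5Q = 136 + 1.5Q, which gives 56 = 2Q, so Q* = 28 and P* = 192 - 0.5(28) = 178.
Consumer surplus is the triangle under demand above P*: (1/2)(28)(192 - 178) = (1/2)(28)(14) = 196.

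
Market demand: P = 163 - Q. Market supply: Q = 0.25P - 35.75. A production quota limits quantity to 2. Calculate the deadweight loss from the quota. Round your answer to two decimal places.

10.00

Rewriting supply in inverse form: P = 143 + 4Q.
Unrestricted equilibrium: Q* = (163 - 143)/(1 + 4) = 4.
At Q = 2 the demand price is 163 - (2) = 161 and the supply price is 143 + 4(2) = 151.
Deadweight loss is the triangle between the curves from 2 to 4: (1/2)(161 - 151)(4 - 2) = 10.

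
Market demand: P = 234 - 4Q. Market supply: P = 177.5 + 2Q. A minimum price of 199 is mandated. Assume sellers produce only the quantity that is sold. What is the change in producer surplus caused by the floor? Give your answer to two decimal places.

22.89

Free-market equilibrium: 234 - 4Q = 177.5 + 2Q gives Q* = 9.4167, P* = 196.3333.
At the floor price 199, quantity demanded is (234 - 199)/4 = 8.75; demand is the short side, so Q = 8.75 trades at P = 199.
PS goes from (1/2)(9.4167)(18.8333) = 88.6736 to 111.5625 (computed as (199 - 177.5)(8.75) - (1/2)(2)(8.75)^2), a change of 22.8889.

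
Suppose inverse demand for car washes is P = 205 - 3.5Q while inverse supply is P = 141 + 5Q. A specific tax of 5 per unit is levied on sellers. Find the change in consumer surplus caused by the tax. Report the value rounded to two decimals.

-14.90

Pre-tax equilibrium: 205 - 3.5Q = 141 + 5Q gives Q* = 7.5294, P* = 178.6471.
A tax on sellers shifts supply up by 5: 205 - 3.5Q = 141 + 5Q + 5, so Q_t = 6.9412. Buyers pay P_b = 180.7059; sellers receive P_s = P_b - 5 = 175.7059.
Consumers lose the trapezoid between P* and P_b out to Q_t plus the triangle from Q_t to Q*: change in CS = 84.3149 - 99.2111 = -14.8962.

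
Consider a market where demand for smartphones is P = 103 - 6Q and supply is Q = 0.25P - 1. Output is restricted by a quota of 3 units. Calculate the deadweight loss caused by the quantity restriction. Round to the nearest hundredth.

Rewriting supply in inverse form: P = 4 + 4Q.
Without the quota, 103 - 6Q = 4 + 4Q gives Q* = 9.9.
At Q = 3 the demand price is 103 - 6(3) = 85 and the supply price is 4 + 4(3) = 16.
DWL = (1/2)(gap between curves at 3) x (Q* - 3) = (1/2)(69)(6.9) = 238.05.

238.05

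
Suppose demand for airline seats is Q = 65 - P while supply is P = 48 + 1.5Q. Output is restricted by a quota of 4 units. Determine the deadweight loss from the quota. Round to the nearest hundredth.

Rewriting demand in inverse form: P = 65 - Q.
Unrestricted equilibrium: Q* = (65 - 48)/(1 + 1.5) = 6.8.
At Q = 4 the demand price is 65 - (4) = 61 and the supply price is 48 + 1.5(4) = 54.
DWL = (1/2)(gap between curves at 4) x (Q* - 4) = (1/2)(7)(2.8) = 9.8.

9.80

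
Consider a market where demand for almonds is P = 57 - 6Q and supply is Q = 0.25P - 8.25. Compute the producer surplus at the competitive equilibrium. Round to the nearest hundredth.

Rewriting supply in inverse form: P = 33 + 4Q.
Set 57 - 6Q = 33 + 4Q, which gives 24 = 10Q, so Q* = 2.4 and P* = 57 - 6(2.4) = 42.6.
The supply curve's price intercept is 33, so PS = (1/2)(Q*)(P* - 33) = (1/2)(2.4)(9.6) = 11.52.

11.52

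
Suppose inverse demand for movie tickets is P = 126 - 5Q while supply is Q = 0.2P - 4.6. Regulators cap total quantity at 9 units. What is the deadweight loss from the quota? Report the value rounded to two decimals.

8.45

Rewriting supply in inverse form: P = 23 + 5Q.
Without the quota, 126 - 5Q = 23 + 5Q gives Q* = 10.3.
At Q = 9 the demand price is 126 - 5(9) = 81 and the supply price is 23 + 5(9) = 68.
DWL = (1/2)(gap between curves at 9) x (Q* - 9) = (1/2)(13)(1.3) = 8.45.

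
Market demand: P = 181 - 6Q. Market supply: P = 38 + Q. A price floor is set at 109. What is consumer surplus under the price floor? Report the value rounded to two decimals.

432.00

Free-market equilibrium: 181 - 6Q = 38 + Q gives Q* = 20.4286, P* = 58.4286.
At P = 109, buyers demand (181 - 109)/6 = 12 while sellers would supply more, so the quantity traded is 12 at price 109.
CS is the triangle under demand above 109: (1/2)(12)(181 - 109) = 432.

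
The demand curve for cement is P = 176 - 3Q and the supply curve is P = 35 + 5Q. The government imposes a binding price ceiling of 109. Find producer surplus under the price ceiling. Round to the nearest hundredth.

547.60

Without the control, 176 - 3Q = 35 + 5Q so Q* = 17.625 and P* = 123.125.
At the ceiling price 109, quantity supplied is (109 - 35)/5 = 14.8; supply is the short side, so Q = 14.8 trades at P = 109.
PS is the triangle above supply below 109: (1/2)(14.8)(109 - 35) = 547.6.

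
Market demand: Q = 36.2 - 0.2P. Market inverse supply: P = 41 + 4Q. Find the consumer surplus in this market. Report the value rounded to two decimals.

Rewriting demand in inverse form: P = 181 - 5Q.
Set 181 - 5Q = 41 + 4Q, which gives 140 = 9Q, so Q* = 15.5556 and P* = 181 - 5(15.5556) = 103.2222.
Consumer surplus is the triangle under demand above P*: (1/2)(15.5556)(181 - 103.2222) = (1/2)(15.5556)(77.7778) = 604.9383.

604.94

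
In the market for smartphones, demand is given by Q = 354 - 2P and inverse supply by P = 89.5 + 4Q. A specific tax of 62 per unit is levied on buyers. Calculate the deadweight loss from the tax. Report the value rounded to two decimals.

Rewriting demand in inverse form: P = 177 - 0.5Q.
Without the tax, 177 - 0.5Q = 89.5 + 4Q so Q* = 19.4444 and P* = 167.2778.
A tax on buyers shifts demand down by 62: (177 - 62) - 0.5Q = 89.5 + 4Q, so Q_t = 5.6667. Buyers pay P_b = 174.1667; sellers receive P_s = P_b - 62 = 112.1667.
Deadweight loss is the triangle between the curves from Q_t to Q*: (1/2)(19.4444 - 5.6667)(62) = 427.1111.

427.11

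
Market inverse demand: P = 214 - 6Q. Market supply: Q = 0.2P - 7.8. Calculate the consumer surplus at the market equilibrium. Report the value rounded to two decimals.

Rewriting supply in inverse form: P = 39 + 5Q.
Equilibrium: 214 - 6Q = 39 + 5Q, so Q* = 15.9091 and P* = 118.5455.
CS is the area between the demand curve and P* from 0 to Q*: (1/2)(15.9091)(95.4545) = 759.2975.

759.30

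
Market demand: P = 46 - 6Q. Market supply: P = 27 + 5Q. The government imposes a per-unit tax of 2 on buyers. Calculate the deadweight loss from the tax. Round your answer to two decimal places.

Without the tax, 46 - 6Q = 27 + 5Q so Q* = 1.7273 and P* = 35.6364.
With the tax, buyers' net willingness to pay falls by 2: (46 - 2) - 6Q = 27 + 5Q, so Q_t = 1.5455. Buyers pay P_b = 36.7273; sellers receive P_s = P_b - 2 = 34.7273.
Deadweight loss is the triangle between the curves from Q_t to Q*: (1/2)(1.7273 - 1.5455)(2) = 0.1818.

0.18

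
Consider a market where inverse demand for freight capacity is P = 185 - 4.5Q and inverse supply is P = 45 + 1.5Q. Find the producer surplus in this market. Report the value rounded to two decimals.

Set 185 - 4.5Q = 45 + 1.5Q, which gives 140 = 6Q, so Q* = 23.3333 and P* = 185 - 4.5(23.3333) = 80.
Producer surplus is the triangle above supply below P*: (1/2)(23.3333)(80 - 45) = (1/2)(23.3333)(35) = 408.3333.

408.33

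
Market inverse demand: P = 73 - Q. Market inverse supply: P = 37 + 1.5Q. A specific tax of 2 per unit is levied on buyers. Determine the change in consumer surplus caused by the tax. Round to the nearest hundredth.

-11.20

Pre-tax equilibrium: 73 - Q = 37 + 1.5Q gives Q* = 14.4, P* = 58.6.
A tax on buyers shifts demand down by 2: (73 - 2) - Q = 37 + 1.5Q, so Q_t = 13.6. Buyers pay P_b = 59.4; sellers receive P_s = P_b - 2 = 57.4.
CS falls from (1/2)(14.4)(14.4) = 103.68 to (1/2)(13.6)(13.6) = 92.48, a change of -11.2.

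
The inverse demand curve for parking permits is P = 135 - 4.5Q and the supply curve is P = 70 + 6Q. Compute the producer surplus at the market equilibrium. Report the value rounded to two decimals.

114.97

Equilibrium: 135 - 4.5Q = 70 + 6Q, so Q* = 6.1905 and P* = 107.1429.
The supply curve's price intercept is 70, so PS = (1/2)(Q*)(P* - 70) = (1/2)(6.1905)(37.1429) = 114.966.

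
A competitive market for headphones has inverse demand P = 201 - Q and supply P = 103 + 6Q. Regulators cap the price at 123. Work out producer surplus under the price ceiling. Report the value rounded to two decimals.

33.33

Free-market equilibrium: 201 - Q = 103 + 6Q gives Q* = 14, P* = 187.
At P = 123, sellers supply (123 - 103)/6 = 3.3333 while buyers want more, so the quantity traded is 3.3333 at price 123.
PS is the triangle above supply below 123: (1/2)(3.3333)(123 - 103) = 33.3333.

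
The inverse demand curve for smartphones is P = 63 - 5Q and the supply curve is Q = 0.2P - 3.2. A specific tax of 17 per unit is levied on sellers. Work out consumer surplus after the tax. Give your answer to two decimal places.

22.50

Rewriting supply in inverse form: P = 16 + 5Q.
Without the tax, 63 - 5Q = 16 + 5Q so Q* = 4.7 and P* = 39.5.
A tax on sellers shifts supply up by 17: 63 - 5Q = 16 + 5Q + 17, so Q_t = 3. Buyers pay P_b = 48; sellers receive P_s = P_b - 17 = 31.
CS = (1/2)(Q_t)(63 - P_b) = (1/2)(3)(15) = 22.5.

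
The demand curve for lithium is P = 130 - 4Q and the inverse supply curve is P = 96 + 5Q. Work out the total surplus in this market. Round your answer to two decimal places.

64.22

Equilibrium: 130 - 4Q = 96 + 5Q, so Q* = 3.7778 and P* = 114.8889.
CS = (1/2)(3.7778)(15.1111) = 28.5432 and PS = (1/2)(3.7778)(18.8889) = 35.679, so total surplus = 64.2222.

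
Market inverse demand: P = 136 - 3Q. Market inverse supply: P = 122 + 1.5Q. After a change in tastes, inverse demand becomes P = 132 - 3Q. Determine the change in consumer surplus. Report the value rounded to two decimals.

-7.11

Initial equilibrium: Q_0 = 3.1111, P_0 = 126.6667; CS_0 = (1/2)(3.1111)(9.3333) = 14.5185, PS_0 = (1/2)(3.1111)(4.6667) = 7.2593.
New equilibrium: 132 - 3Q = 122 + 1.5Q gives Q_1 = 2.2222, P_1 = 125.3333; CS_1 = 7.4074, PS_1 = 3.7037.
Change in consumer surplus = 7.4074 - 14.5185 = -7.1111.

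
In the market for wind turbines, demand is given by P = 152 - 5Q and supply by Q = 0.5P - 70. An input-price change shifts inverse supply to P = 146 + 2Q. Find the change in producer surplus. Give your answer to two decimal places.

-2.20

Rewriting supply in inverse form: P = 140 + 2Q.
Initial equilibrium: Q_0 = 1.7143, P_0 = 143.4286; CS_0 = (1/2)(1.7143)(8.5714) = 7.3469, PS_0 = (1/2)(1.7143)(3.4286) = 2.9388.
New equilibrium: 152 - 5Q = 146 + 2Q gives Q_1 = 0.8571, P_1 = 147.7143; CS_1 = 1.8367, PS_1 = 0.7347.
Change in producer surplus = 0.7347 - 2.9388 = -2.2041.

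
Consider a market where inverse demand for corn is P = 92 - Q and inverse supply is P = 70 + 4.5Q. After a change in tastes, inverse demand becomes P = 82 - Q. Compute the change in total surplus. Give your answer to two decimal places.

-30.91

Initial equilibrium: Q_0 = 4, P_0 = 88; CS_0 = (1/2)(4)(4) = 8, PS_0 = (1/2)(4)(18) = 36.
New equilibrium: 82 - Q = 70 + 4.5Q gives Q_1 = 2.1818, P_1 = 79.8182; CS_1 = 2.3802, PS_1 = 10.7107.
Change in total surplus = (2.3802 + 10.7107) - (8 + 36) = -30.9091.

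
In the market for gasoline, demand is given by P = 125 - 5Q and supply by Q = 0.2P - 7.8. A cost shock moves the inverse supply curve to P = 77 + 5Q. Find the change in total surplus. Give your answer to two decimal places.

-254.60

Rewriting supply in inverse form: P = 39 + 5Q.
Initial equilibrium: Q_0 = 8.6, P_0 = 82; CS_0 = (1/2)(8.6)(43) = 184.9, PS_0 = (1/2)(8.6)(43) = 184.9.
New equilibrium: 125 - 5Q = 77 + 5Q gives Q_1 = 4.8, P_1 = 101; CS_1 = 57.6, PS_1 = 57.6.
Change in total surplus = (57.6 + 57.6) - (184.9 + 184.9) = -254.6.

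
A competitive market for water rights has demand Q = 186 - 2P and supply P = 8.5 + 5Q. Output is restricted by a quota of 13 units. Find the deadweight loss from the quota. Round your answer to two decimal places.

Rewriting demand in inverse form: P = 93 - 0.5Q.
Unrestricted equilibrium: Q* = (93 - 8.5)/(0.5 + 5) = 15.3636.
At Q = 13 the demand price is 93 - 0.5(13) = 86.5 and the supply price is 8.5 + 5(13) = 73.5.
Deadweight loss is the triangle between the curves from 13 to 15.3636: (1/2)(86.5 - 73.5)(15.3636 - 13) = 15.3636.

15.36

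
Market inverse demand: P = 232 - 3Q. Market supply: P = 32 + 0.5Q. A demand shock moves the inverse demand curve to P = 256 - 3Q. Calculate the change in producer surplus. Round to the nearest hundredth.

Initial equilibrium: Q_0 = 57.1429, P_0 = 60.5714; CS_0 = (1/2)(57.1429)(171.4286) = 4897.9592, PS_0 = (1/2)(57.1429)(28.5714) = 816.3265.
New equilibrium: 256 - 3Q = 32 + 0.5Q gives Q_1 = 64, P_1 = 64; CS_1 = 6144, PS_1 = 1024.
Change in producer surplus = 1024 - 816.3265 = 207.6735.

207.67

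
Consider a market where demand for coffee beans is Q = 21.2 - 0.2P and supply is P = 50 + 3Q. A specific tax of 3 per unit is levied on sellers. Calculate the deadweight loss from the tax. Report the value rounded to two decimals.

Rewriting demand in inverse form: P = 106 - 5Q.
Pre-tax equilibrium: 106 - 5Q = 50 + 3Q gives Q* = 7, P* = 71.
A tax on sellers shifts supply up by 3: 106 - 5Q = 50 + 3Q + 3, so Q_t = 6.625. Buyers pay P_b = 72.875; sellers receive P_s = P_b - 3 = 69.875.
The welfare triangle lost has base Q* - Q_t = 0.375 and height t = 3, so DWL = (1/2)(0.375)(3) = 0.5625.

0.56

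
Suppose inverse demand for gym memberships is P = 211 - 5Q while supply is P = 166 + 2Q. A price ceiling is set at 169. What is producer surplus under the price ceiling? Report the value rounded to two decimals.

2.25

Without the control, 211 - 5Q = 166 + 2Q so Q* = 6.4286 and P* = 178.8571.
At P = 169, sellers supply (169 - 166)/2 = 1.5 while buyers want more, so the quantity traded is 1.5 at price 169.
PS is the triangle above supply below 169: (1/2)(1.5)(169 - 166) = 2.25.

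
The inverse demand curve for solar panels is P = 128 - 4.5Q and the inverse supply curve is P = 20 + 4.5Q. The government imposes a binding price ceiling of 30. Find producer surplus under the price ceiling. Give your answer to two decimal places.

Without the control, 128 - 4.5Q = 20 + 4.5Q so Q* = 12 and P* = 74.
At P = 30, sellers supply (30 - 20)/4.5 = 2.2222 while buyers want more, so the quantity traded is 2.2222 at price 30.
PS is the triangle above supply below 30: (1/2)(2.2222)(30 - 20) = 11.1111.

11.11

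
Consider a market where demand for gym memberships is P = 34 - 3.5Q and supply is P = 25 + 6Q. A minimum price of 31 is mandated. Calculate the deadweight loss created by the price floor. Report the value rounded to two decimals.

0.04

Without the control, 34 - 3.5Q = 25 + 6Q so Q* = 0.9474 and P* = 30.6842.
At the floor price 31, quantity demanded is (34 - 31)/3.5 = 0.8571; demand is the short side, so Q = 0.8571 trades at P = 31.
At Q = 0.8571 the demand price is 31 and the supply price is 30.1429. Deadweight loss is the triangle between the curves from 0.8571 to 0.9474: (1/2)(31 - 30.1429)(0.9474 - 0.8571) = 0.0387.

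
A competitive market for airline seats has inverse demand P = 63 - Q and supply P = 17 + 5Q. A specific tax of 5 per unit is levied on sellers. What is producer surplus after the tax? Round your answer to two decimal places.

116.74

Pre-tax equilibrium: 63 - Q = 17 + 5Q gives Q* = 7.6667, P* = 55.3333.
With the tax, sellers need 5 more per unit: 63 - Q = 17 + 5Q + 5, so Q_t = 6.8333. Buyers pay P_b = 56.1667; sellers receive P_s = P_b - 5 = 51.1667.
Producer surplus is the triangle above supply below P_s: (1/2)(6.8333)(51.1667 - 17) = 116.7361.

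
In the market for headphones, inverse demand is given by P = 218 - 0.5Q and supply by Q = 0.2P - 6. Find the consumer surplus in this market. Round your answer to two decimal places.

Rewriting supply in inverse form: P = 30 + 5Q.
Setting demand equal to supply, 188 = 5.5Q, so Q* = 34.1818 and P* = 200.9091.
Consumer surplus is the triangle under demand above P*: (1/2)(34.1818)(218 - 200.9091) = (1/2)(34.1818)(17.0909) = 292.0992.

292.10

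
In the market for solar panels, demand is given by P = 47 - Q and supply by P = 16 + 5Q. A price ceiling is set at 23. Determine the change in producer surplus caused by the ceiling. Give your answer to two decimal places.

Free-market equilibrium: 47 - Q = 16 + 5Q gives Q* = 5.1667, P* = 41.8333.
At the ceiling price 23, quantity supplied is (23 - 16)/5 = 1.4; supply is the short side, so Q = 1.4 trades at P = 23.
PS goes from (1/2)(5.1667)(25.8333) = 66.7361 to 4.9 (computed as (23 - 16)(1.4) - (1/2)(5)(1.4)^2), a change of -61.8361.

-61.84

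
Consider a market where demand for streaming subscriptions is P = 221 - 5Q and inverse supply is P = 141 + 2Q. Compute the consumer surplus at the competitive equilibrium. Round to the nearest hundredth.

Setting demand equal to supply, 80 = 7Q, so Q* = 11.4286 and P* = 163.8571.
Consumer surplus is the triangle under demand above P*: (1/2)(11.4286)(221 - 163.8571) = (1/2)(11.4286)(57.1429) = 326.5306.

326.53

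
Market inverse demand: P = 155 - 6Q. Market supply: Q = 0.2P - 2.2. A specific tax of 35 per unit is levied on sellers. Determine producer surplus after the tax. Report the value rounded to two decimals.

245.48

Rewriting supply in inverse form: P = 11 + 5Q.
Pre-tax equilibrium: 155 - 6Q = 11 + 5Q gives Q* = 13.0909, P* = 76.4545.
With the tax, sellers need 35 more per unit: 155 - 6Q = 11 + 5Q + 35, so Q_t = 9.9091. Buyers pay P_b = 95.5455; sellers receive P_s = P_b - 35 = 60.5455.
Producer surplus is the triangle above supply below P_s: (1/2)(9.9091)(60.5455 - 11) = 245.4752.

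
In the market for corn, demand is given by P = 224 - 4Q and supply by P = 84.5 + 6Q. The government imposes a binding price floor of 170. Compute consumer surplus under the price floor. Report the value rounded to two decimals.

Without the control, 224 - 4Q = 84.5 + 6Q so Q* = 13.95 and P* = 168.2.
At the floor price 170, quantity demanded is (224 - 170)/4 = 13.5; demand is the short side, so Q = 13.5 trades at P = 170.
CS is the triangle under demand above 170: (1/2)(13.5)(224 - 170) = 364.5.

364.50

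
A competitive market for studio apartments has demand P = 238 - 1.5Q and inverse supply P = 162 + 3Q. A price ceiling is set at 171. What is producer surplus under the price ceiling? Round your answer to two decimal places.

13.50

Free-market equilibrium: 238 - 1.5Q = 162 + 3Q gives Q* = 16.8889, P* = 212.6667.
At P = 171, sellers supply (171 - 162)/3 = 3 while buyers want more, so the quantity traded is 3 at price 171.
PS is the triangle above supply below 171: (1/2)(3)(171 - 162) = 13.5.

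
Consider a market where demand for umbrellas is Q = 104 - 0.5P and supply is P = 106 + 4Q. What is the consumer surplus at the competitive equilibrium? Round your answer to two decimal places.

Rewriting demand in inverse form: P = 208 - 2Q.
Set 208 - 2Q = 106 + 4Q, which gives 102 = 6Q, so Q* = 17 and P* = 208 - 2(17) = 174.
The demand choke price is 208, so CS = (1/2)(Q*)(208 - P*) = (1/2)(17)(34) = 289.

289.00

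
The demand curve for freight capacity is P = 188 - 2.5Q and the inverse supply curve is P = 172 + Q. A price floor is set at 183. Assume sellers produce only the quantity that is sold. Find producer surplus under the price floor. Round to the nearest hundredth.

Free-market equilibrium: 188 - 2.5Q = 172 + Q gives Q* = 4.5714, P* = 176.5714.
At the floor price 183, quantity demanded is (188 - 183)/2.5 = 2; demand is the short side, so Q = 2 trades at P = 183.
The supply price at Q = 2 is 174. PS is the trapezoid between 183 and supply over [0, 2]: (1/2)[(183 - 172) + (183 - 174)](2) = 20.

20.00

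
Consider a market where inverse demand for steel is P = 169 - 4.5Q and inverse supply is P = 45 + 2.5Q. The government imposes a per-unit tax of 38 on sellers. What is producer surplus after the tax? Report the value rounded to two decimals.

Pre-tax equilibrium: 169 - 4.5Q = 45 + 2.5Q gives Q* = 17.7143, P* = 89.2857.
A tax on sellers shifts supply up by 38: 169 - 4.5Q = 45 + 2.5Q + 38, so Q_t = 12.2857. Buyers pay P_b = 113.7143; sellers receive P_s = P_b - 38 = 75.7143.
Producer surplus is the triangle above supply below P_s: (1/2)(12.2857)(75.7143 - 45) = 188.6735.

188.67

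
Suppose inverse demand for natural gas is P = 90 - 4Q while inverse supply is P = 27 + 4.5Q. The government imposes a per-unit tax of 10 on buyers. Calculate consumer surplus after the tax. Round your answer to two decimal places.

77.76

Without the tax, 90 - 4Q = 27 + 4.5Q so Q* = 7.4118 and P* = 60.3529.
With the tax, buyers' net willingness to pay falls by 10: (90 - 10) - 4Q = 27 + 4.5Q, so Q_t = 6.2353. Buyers pay P_b = 65.0588; sellers receive P_s = P_b - 10 = 55.0588.
Consumer surplus is the triangle under demand above P_b: (1/2)(6.2353)(90 - 65.0588) = 77.7578.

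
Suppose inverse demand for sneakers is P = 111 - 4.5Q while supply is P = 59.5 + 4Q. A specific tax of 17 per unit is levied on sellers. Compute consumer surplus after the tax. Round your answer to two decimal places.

Pre-tax equilibrium: 111 - 4.5Q = 59.5 + 4Q gives Q* = 6.0588, P* = 83.7353.
With the tax, sellers need 17 more per unit: 111 - 4.5Q = 59.5 + 4Q + 17, so Q_t = 4.0588. Buyers pay P_b = 92.7353; sellers receive P_s = P_b - 17 = 75.7353.
Consumer surplus is the triangle under demand above P_b: (1/2)(4.0588)(111 - 92.7353) = 37.0666.

37.07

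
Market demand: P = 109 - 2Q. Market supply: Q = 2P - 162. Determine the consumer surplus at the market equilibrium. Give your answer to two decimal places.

125.44

Rewriting supply in inverse form: P = 81 + 0.5Q.
Setting demand equal to supply, 28 = 2.5Q, so Q* = 11.2 and P* = 86.6.
CS is the area between the demand curve and P* from 0 to Q*: (1/2)(11.2)(22.4) = 125.44.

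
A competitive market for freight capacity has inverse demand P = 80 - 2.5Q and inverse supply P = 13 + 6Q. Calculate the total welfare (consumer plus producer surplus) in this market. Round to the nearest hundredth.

Set 80 - 2.5Q = 13 + 6Q, which gives 67 = 8.5Q, so Q* = 7.8824 and P* = 80 - 2.5(7.8824) = 60.2941.
CS = (1/2)(7.8824)(19.7059) = 77.6644 and PS = (1/2)(7.8824)(47.2941) = 186.3945, so total surplus = 264.0588.

264.06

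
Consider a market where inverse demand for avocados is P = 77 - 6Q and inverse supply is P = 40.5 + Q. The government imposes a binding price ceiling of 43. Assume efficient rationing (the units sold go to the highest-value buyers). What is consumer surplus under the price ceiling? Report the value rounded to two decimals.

66.25

Free-market equilibrium: 77 - 6Q = 40.5 + Q gives Q* = 5.2143, P* = 45.7143.
At P = 43, sellers supply (43 - 40.5)/1 = 2.5 while buyers want more, so the quantity traded is 2.5 at price 43.
The demand price at Q = 2.5 is 62. CS is the trapezoid between demand and 43 over [0, 2.5]: (1/2)[(77 - 43) + (62 - 43)](2.5) = 66.25.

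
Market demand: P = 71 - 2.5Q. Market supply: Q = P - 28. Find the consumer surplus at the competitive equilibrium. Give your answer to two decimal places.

Rewriting supply in inverse form: P = 28 + Q.
Equilibrium: 71 - 2.5Q = 28 + Q, so Q* = 12.2857 and P* = 40.2857.
Consumer surplus is the triangle under demand above P*: (1/2)(12.2857)(71 - 40.2857) = (1/2)(12.2857)(30.7143) = 188.6735.

188.67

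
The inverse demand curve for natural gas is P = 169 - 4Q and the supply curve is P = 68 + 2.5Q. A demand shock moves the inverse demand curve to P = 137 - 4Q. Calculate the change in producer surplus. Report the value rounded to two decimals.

-160.95

Initial equilibrium: Q_0 = 15.5385, P_0 = 106.8462; CS_0 = (1/2)(15.5385)(62.1538) = 482.8876, PS_0 = (1/2)(15.5385)(38.8462) = 301.8047.
New equilibrium: 137 - 4Q = 68 + 2.5Q gives Q_1 = 10.6154, P_1 = 94.5385; CS_1 = 225.3728, PS_1 = 140.858.
Change in producer surplus = 140.858 - 301.8047 = -160.9467.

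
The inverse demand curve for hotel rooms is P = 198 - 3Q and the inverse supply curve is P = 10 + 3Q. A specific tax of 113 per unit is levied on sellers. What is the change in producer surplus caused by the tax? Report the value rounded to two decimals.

Pre-tax equilibrium: 198 - 3Q = 10 + 3Q gives Q* = 31.3333, P* = 104.
A tax on sellers shifts supply up by 113: 198 - 3Q = 10 + 3Q + 113, so Q_t = 12.5. Buyers pay P_b = 160.5; sellers receive P_s = P_b - 113 = 47.5.
PS falls from (1/2)(31.3333)(94) = 1472.6667 to (1/2)(12.5)(37.5) = 234.375, a change of -1238.2917.

-1238.29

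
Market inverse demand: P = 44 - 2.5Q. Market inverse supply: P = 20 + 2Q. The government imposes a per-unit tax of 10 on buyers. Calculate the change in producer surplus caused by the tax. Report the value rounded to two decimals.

Pre-tax equilibrium: 44 - 2.5Q = 20 + 2Q gives Q* = 5.3333, P* = 30.6667.
With the tax, buyers' net willingness to pay falls by 10: (44 - 10) - 2.5Q = 20 + 2Q, so Q_t = 3.1111. Buyers pay P_b = 36.2222; sellers receive P_s = P_b - 10 = 26.2222.
PS falls from (1/2)(5.3333)(10.6667) = 28.4444 to (1/2)(3.1111)(6.2222) = 9.679, a change of -18.7654.

-18.77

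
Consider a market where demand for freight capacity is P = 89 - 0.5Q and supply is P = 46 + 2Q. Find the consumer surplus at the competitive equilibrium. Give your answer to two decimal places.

73.96

Set 89 - 0.5Q = 46 + 2Q, which gives 43 = 2.5Q, so Q* = 17.2 and P* = 89 - 0.5(17.2) = 80.4.
CS is the area between the demand curve and P* from 0 to Q*: (1/2)(17.2)(8.6) = 73.96.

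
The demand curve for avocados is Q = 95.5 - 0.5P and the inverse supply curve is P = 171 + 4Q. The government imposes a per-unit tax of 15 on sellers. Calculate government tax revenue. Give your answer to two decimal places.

Rewriting demand in inverse form: P = 191 - 2Q.
Without the tax, 191 - 2Q = 171 + 4Q so Q* = 3.3333 and P* = 184.3333.
A tax on sellers shifts supply up by 15: 191 - 2Q = 171 + 4Q + 15, so Q_t = 0.8333. Buyers pay P_b = 189.3333; sellers receive P_s = P_b - 15 = 174.3333.
Tax revenue = t x Q_t = 15 x 0.8333 = 12.5.

12.50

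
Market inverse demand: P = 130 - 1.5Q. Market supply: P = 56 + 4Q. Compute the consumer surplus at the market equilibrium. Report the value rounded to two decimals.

135.77

Setting demand equal to supply, 74 = 5.5Q, so Q* = 13.4545 and P* = 109.8182.
The demand choke price is 130, so CS = (1/2)(Q*)(130 - P*) = (1/2)(13.4545)(20.1818) = 135.7686.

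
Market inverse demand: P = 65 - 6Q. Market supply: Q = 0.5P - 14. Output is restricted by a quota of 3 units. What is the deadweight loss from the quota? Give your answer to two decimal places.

Rewriting supply in inverse form: P = 28 + 2Q.
Without the quota, 65 - 6Q = 28 + 2Q gives Q* = 4.625.
At Q = 3 the demand price is 65 - 6(3) = 47 and the supply price is 28 + 2(3) = 34.
Deadweight loss is the triangle between the curves from 3 to 4.625: (1/2)(47 - 34)(4.625 - 3) = 10.5625.

10.56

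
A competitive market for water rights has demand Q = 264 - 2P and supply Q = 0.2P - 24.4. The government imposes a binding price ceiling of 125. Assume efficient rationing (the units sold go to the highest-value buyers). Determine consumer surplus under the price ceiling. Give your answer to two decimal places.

4.11

Rewriting demand in inverse form: P = 132 - 0.5Q.
Rewriting supply in inverse form: P = 122 + 5Q.
Without the control, 132 - 0.5Q = 122 + 5Q so Q* = 1.8182 and P* = 131.0909.
At P = 125, sellers supply (125 - 122)/5 = 0.6 while buyers want more, so the quantity traded is 0.6 at price 125.
The demand price at Q = 0.6 is 131.7. CS is the trapezoid between demand and 125 over [0, 0.6]: (1/2)[(132 - 125) + (131.7 - 125)](0.6) = 4.11.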